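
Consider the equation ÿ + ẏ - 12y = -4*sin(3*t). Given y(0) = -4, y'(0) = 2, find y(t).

y = -338*exp(-4*t)/175 - 44*exp(3*t)/21 + 2*cos(3*t)/75 + 14*sin(3*t)/75

Characteristic equation r² + r - 12 = 0 factors as (r + 4)(r - 3) = 0, so r = -4, 3.
Hence y_h = C1*exp(-4*t) + C2*exp(3*t).
Try y_p = A*cos(3*t) + B*sin(3*t). Substituting and equating the coefficients of cos(3t) and sin(3t) gives A = 2/75, B = 14/75, so y_p = 2*cos(3*t)/75 + 14*sin(3*t)/75.
General solution: y = 2*cos(3*t)/75 + 14*sin(3*t)/75 + C1*exp(-4*t) + C2*exp(3*t).
Apply the initial conditions: y(0) = 2/75 + C1 + C2 = -4 and y'(0) = 14/25 - 4*C1 + 3*C2 = 2. Solving gives C1 = -338/175, C2 = -44/21.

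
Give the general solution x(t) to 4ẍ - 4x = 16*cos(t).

Divide through by 4: x'' - x = 4*cos(t).
Characteristic equation r² - 1 = 0 factors as (r + 1)(r - 1) = 0, so r = -1, 1.
Hence x_h = C1*exp(-t) + C2*exp(t).
Try x_p = A*cos(t) + B*sin(t). Substituting and equating the coefficients of cos(t) and sin(t) gives A = -2, B = 0, so x_p = -2*cos(t).

x = -2*cos(t) + C1*exp(-t) + C2*exp(t)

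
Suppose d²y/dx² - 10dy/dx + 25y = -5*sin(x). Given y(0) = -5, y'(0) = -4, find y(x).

y = -1665*exp(5*x)/338 - 30*sin(x)/169 - 25*cos(x)/338 + 541*x*exp(5*x)/26

Characteristic equation r² - 10r + 25 = 0 has discriminant (-10)² - 4·(25) = 0, so r = 5 is a repeated root.
Hence y_h = (C1 + C2*x)*exp(5*x).
Try y_p = A*cos(x) + B*sin(x). Substituting and equating the coefficients of cos(x) and sin(x) gives A = -25/338, B = -30/169, so y_p = -30*sin(x)/169 - 25*cos(x)/338.
General solution: y = -30*sin(x)/169 - 25*cos(x)/338 + C1*exp(5*x) + C2*x*exp(5*x).
Apply the initial conditions: y(0) = -25/338 + C1 = -5 and y'(0) = -30/169 + C2 + 5*C1 = -4. Solving gives C1 = -1665/338, C2 = 541/26.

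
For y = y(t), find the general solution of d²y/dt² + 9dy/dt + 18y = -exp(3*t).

Characteristic equation r² + 9r + 18 = 0 factors as (r + 3)(r + 6) = 0, so r = -3, -6.
Hence y_h = C1*exp(-3*t) + C2*exp(-6*t).
Try y_p = A*exp(3*t). Substituting into the equation and dividing by exp(3*t) gives A = -1/54, so y_p = -exp(3*t)/54.

y = -exp(3*t)/54 + C1*exp(-3*t) + C2*exp(-6*t)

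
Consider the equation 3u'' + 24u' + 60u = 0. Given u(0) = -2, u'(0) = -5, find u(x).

Divide through by 3: u'' + 8u' + 20u = 0.
Characteristic equation r² + 8r + 20 = 0 has discriminant (8)² - 4·(20) = -16 < 0, so r = -4 ± 2i.
Hence u_h = C1*cos(2*x)*exp(-4*x) + C2*exp(-4*x)*sin(2*x).
Apply the initial conditions: u(0) = C1 = -2 and u'(0) = -4*C1 + 2*C2 = -5. Solving gives C1 = -2, C2 = -13/2.

u = -2*cos(2*x)*exp(-4*x) - 13*exp(-4*x)*sin(2*x)/2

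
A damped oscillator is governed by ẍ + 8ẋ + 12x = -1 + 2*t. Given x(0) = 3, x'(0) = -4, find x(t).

Characteristic equation r² + 8r + 12 = 0 factors as (r + 2)(r + 6) = 0, so r = -2, -6.
Hence x_h = C1*exp(-2*t) + C2*exp(-6*t).
For the particular solution try x_p = A0 + A1*t. Substituting and matching coefficients of each power of t gives A0 = -7/36, A1 = 1/6, so x_p = -7/36 + t/6.
General solution: x = -7/36 + t/6 + C1*exp(-2*t) + C2*exp(-6*t).
Apply the initial conditions: x(0) = -7/36 + C1 + C2 = 3 and x'(0) = 1/6 - 6*C2 - 2*C1 = -4. Solving gives C1 = 15/4, C2 = -5/9.

x = -7/36 - 5*exp(-6*t)/9 + t/6 + 15*exp(-2*t)/4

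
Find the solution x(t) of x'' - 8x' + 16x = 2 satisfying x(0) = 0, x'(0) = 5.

x = 1/8 - exp(4*t)/8 + 11*t*exp(4*t)/2

Characteristic equation r² - 8r + 16 = 0 has discriminant (-8)² - 4·(16) = 0, so r = 4 is a repeated root.
Hence x_h = (C1 + C2*t)*exp(4*t).
For the particular solution try x_p = A0. Substituting and matching coefficients of each power of t gives A0 = 1/8, so x_p = 1/8.
General solution: x = 1/8 + C1*exp(4*t) + C2*t*exp(4*t).
Apply the initial conditions: x(0) = 1/8 + C1 = 0 and x'(0) = C2 + 4*C1 = 5. Solving gives C1 = -1/8, C2 = 11/2.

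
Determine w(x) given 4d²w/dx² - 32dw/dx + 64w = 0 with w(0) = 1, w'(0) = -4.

Divide through by 4: w'' - 8w' + 16w = 0.
Characteristic equation r² - 8r + 16 = 0 has discriminant (-8)² - 4·(16) = 0, so r = 4 is a repeated root.
Hence w_h = (C1 + C2*x)*exp(4*x).
Apply the initial conditions: w(0) = C1 = 1 and w'(0) = C2 + 4*C1 = -4. Solving gives C1 = 1, C2 = -8.

w = -8*x*exp(4*x) + exp(4*x)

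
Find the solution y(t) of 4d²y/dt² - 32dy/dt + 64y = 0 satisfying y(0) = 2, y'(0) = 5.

y = 2*exp(4*t) - 3*t*exp(4*t)

Divide through by 4: y'' - 8y' + 16y = 0.
Characteristic equation r² - 8r + 16 = 0 has discriminant (-8)² - 4·(16) = 0, so r = 4 is a repeated root.
Hence y_h = (C1 + C2*t)*exp(4*t).
Apply the initial conditions: y(0) = C1 = 2 and y'(0) = C2 + 4*C1 = 5. Solving gives C1 = 2, C2 = -3.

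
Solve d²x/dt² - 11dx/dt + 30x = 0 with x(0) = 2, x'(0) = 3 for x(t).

Characteristic equation r² - 11r + 30 = 0 factors as (r - 5)(r - 6) = 0, so r = 5, 6.
Hence x_h = C1*exp(5*t) + C2*exp(6*t).
Apply the initial conditions: x(0) = C1 + C2 = 2 and x'(0) = 5*C1 + 6*C2 = 3. Solving gives C1 = 9, C2 = -7.

x = -7*exp(6*t) + 9*exp(5*t)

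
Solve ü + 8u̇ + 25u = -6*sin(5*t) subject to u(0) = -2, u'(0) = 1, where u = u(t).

Characteristic equation r² + 8r + 25 = 0 has discriminant (8)² - 4·(25) = -36 < 0, so r = -4 ± 3i.
Hence u_h = C1*cos(3*t)*exp(-4*t) + C2*exp(-4*t)*sin(3*t).
Try u_p = A*cos(5*t) + B*sin(5*t). Substituting and equating the coefficients of cos(5t) and sin(5t) gives A = 3/20, B = 0, so u_p = 3*cos(5*t)/20.
General solution: u = 3*cos(5*t)/20 + C1*cos(3*t)*exp(-4*t) + C2*exp(-4*t)*sin(3*t).
Apply the initial conditions: u(0) = 3/20 + C1 = -2 and u'(0) = -4*C1 + 3*C2 = 1. Solving gives C1 = -43/20, C2 = -38/15.

u = 3*cos(5*t)/20 - 43*cos(3*t)*exp(-4*t)/20 - 38*exp(-4*t)*sin(3*t)/15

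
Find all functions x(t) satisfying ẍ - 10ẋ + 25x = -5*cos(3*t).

x = -20*cos(3*t)/289 + 75*sin(3*t)/578 + C1*exp(5*t) + C2*t*exp(5*t)

Characteristic equation r² - 10r + 25 = 0 has discriminant (-10)² - 4·(25) = 0, so r = 5 is a repeated root.
Hence x_h = (C1 + C2*t)*exp(5*t).
Try x_p = A*cos(3*t) + B*sin(3*t). Substituting and equating the coefficients of cos(3t) and sin(3t) gives A = -20/289, B = 75/578, so x_p = -20*cos(3*t)/289 + 75*sin(3*t)/578.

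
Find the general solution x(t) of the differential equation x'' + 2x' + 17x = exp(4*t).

Characteristic equation r² + 2r + 17 = 0 has discriminant (2)² - 4·(17) = -64 < 0, so r = -1 ± 4i.
Hence x_h = C1*cos(4*t)*exp(-t) + C2*exp(-t)*sin(4*t).
Try x_p = A*exp(4*t). Substituting into the equation and dividing by exp(4*t) gives A = 1/41, so x_p = exp(4*t)/41.

x = exp(4*t)/41 + C1*cos(4*t)*exp(-t) + C2*exp(-t)*sin(4*t)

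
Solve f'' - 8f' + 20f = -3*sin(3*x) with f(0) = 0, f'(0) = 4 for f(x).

f = -72*cos(3*x)/697 - 33*sin(3*x)/697 + 72*cos(2*x)*exp(4*x)/697 + 2599*exp(4*x)*sin(2*x)/1394

Characteristic equation r² - 8r + 20 = 0 has discriminant (-8)² - 4·(20) = -16 < 0, so r = 4 ± 2i.
Hence f_h = C1*cos(2*x)*exp(4*x) + C2*exp(4*x)*sin(2*x).
Try f_p = A*cos(3*x) + B*sin(3*x). Substituting and equating the coefficients of cos(3x) and sin(3x) gives A = -72/697, B = -33/697, so f_p = -72*cos(3*x)/697 - 33*sin(3*x)/697.
General solution: f = -72*cos(3*x)/697 - 33*sin(3*x)/697 + C1*cos(2*x)*exp(4*x) + C2*exp(4*x)*sin(2*x).
Apply the initial conditions: f(0) = -72/697 + C1 = 0 and f'(0) = -99/697 + 2*C2 + 4*C1 = 4. Solving gives C1 = 72/697, C2 = 2599/1394.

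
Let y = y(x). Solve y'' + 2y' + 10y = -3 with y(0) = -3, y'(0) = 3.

Characteristic equation r² + 2r + 10 = 0 has discriminant (2)² - 4·(10) = -36 < 0, so r = -1 ± 3i.
Hence y_h = C1*cos(3*x)*exp(-x) + C2*exp(-x)*sin(3*x).
For the particular solution try y_p = A0. Substituting and matching coefficients of each power of x gives A0 = -3/10, so y_p = -3/10.
General solution: y = -3/10 + C1*cos(3*x)*exp(-x) + C2*exp(-x)*sin(3*x).
Apply the initial conditions: y(0) = -3/10 + C1 = -3 and y'(0) = -C1 + 3*C2 = 3. Solving gives C1 = -27/10, C2 = 1/10.

y = -3/10 - 27*cos(3*x)*exp(-x)/10 + exp(-x)*sin(3*x)/10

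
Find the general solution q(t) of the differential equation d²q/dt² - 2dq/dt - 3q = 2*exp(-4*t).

q = 2*exp(-4*t)/21 + C1*exp(-t) + C2*exp(3*t)

Characteristic equation r² - 2r - 3 = 0 factors as (r + 1)(r - 3) = 0, so r = -1, 3.
Hence q_h = C1*exp(-t) + C2*exp(3*t).
Try q_p = A*exp(-4*t). Substituting into the equation and dividing by exp(-4*t) gives A = 2/21, so q_p = 2*exp(-4*t)/21.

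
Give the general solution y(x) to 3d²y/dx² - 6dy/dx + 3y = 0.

Divide through by 3: y'' - 2y' + y = 0.
Characteristic equation r² - 2r + 1 = 0 has discriminant (-2)² - 4·(1) = 0, so r = 1 is a repeated root.
Hence y_h = (C1 + C2*x)*exp(x).

y = C1*exp(x) + C2*x*exp(x)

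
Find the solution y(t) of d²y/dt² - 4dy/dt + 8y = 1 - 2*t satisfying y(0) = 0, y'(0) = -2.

y = -t/4 - 7*exp(2*t)*sin(2*t)/8

Characteristic equation r² - 4r + 8 = 0 has discriminant (-4)² - 4·(8) = -16 < 0, so r = 2 ± 2i.
Hence y_h = C1*cos(2*t)*exp(2*t) + C2*exp(2*t)*sin(2*t).
For the particular solution try y_p = A0 + A1*t. Substituting and matching coefficients of each power of t gives A0 = 0, A1 = -1/4, so y_p = -t/4.
General solution: y = -t/4 + C1*cos(2*t)*exp(2*t) + C2*exp(2*t)*sin(2*t).
Apply the initial conditions: y(0) = C1 = 0 and y'(0) = -1/4 + 2*C1 + 2*C2 = -2. Solving gives C1 = 0, C2 = -7/8.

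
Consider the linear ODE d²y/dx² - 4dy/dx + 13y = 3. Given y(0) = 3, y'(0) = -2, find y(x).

y = 3/13 - 98*exp(2*x)*sin(3*x)/39 + 36*cos(3*x)*exp(2*x)/13

Characteristic equation r² - 4r + 13 = 0 has discriminant (-4)² - 4·(13) = -36 < 0, so r = 2 ± 3i.
Hence y_h = C1*cos(3*x)*exp(2*x) + C2*exp(2*x)*sin(3*x).
For the particular solution try y_p = A0. Substituting and matching coefficients of each power of x gives A0 = 3/13, so y_p = 3/13.
General solution: y = 3/13 + C1*cos(3*x)*exp(2*x) + C2*exp(2*x)*sin(3*x).
Apply the initial conditions: y(0) = 3/13 + C1 = 3 and y'(0) = 2*C1 + 3*C2 = -2. Solving gives C1 = 36/13, C2 = -98/39.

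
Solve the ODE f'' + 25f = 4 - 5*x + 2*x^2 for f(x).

f = 96/625 - x/5 + 2*x**2/25 + C1*cos(5*x) + C2*sin(5*x)

Characteristic equation r² + 25 = 0 has discriminant (0)² - 4·(25) = -100 < 0, so r = ± 5i.
Hence f_h = C1*cos(5*x) + C2*sin(5*x).
For the particular solution try f_p = A0 + A1*x + A2*x^2. Substituting and matching coefficients of each power of x gives A0 = 96/625, A1 = -1/5, A2 = 2/25, so f_p = 96/625 - x/5 + 2*x^2/25.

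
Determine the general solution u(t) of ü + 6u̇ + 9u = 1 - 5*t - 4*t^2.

u = 5/27 - 4*t**2/9 + t/27 + C1*exp(-3*t) + C2*t*exp(-3*t)

Characteristic equation r² + 6r + 9 = 0 has discriminant (6)² - 4·(9) = 0, so r = -3 is a repeated root.
Hence u_h = (C1 + C2*t)*exp(-3*t).
For the particular solution try u_p = A0 + A1*t + A2*t^2. Substituting and matching coefficients of each power of t gives A0 = 5/27, A1 = 1/27, A2 = -4/9, so u_p = 5/27 - 4*t^2/9 + t/27.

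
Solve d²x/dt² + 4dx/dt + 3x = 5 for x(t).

x = 5/3 + C1*exp(-3*t) + C2*exp(-t)

Characteristic equation r² + 4r + 3 = 0 factors as (r + 3)(r + 1) = 0, so r = -3, -1.
Hence x_h = C1*exp(-3*t) + C2*exp(-t).
For the particular solution try x_p = A0. Substituting and matching coefficients of each power of t gives A0 = 5/3, so x_p = 5/3.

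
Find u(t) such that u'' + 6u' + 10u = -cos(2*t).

u = -sin(2*t)/15 - cos(2*t)/30 + C1*cos(t)*exp(-3*t) + C2*exp(-3*t)*sin(t)

Characteristic equation r² + 6r + 10 = 0 has discriminant (6)² - 4·(10) = -4 < 0, so r = -3 ± i.
Hence u_h = C1*cos(t)*exp(-3*t) + C2*exp(-3*t)*sin(t).
Try u_p = A*cos(2*t) + B*sin(2*t). Substituting and equating the coefficients of cos(2t) and sin(2t) gives A = -1/30, B = -1/15, so u_p = -sin(2*t)/15 - cos(2*t)/30.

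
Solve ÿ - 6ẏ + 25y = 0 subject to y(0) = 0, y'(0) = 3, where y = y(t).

y = 3*exp(3*t)*sin(4*t)/4

Characteristic equation r² - 6r + 25 = 0 has discriminant (-6)² - 4·(25) = -64 < 0, so r = 3 ± 4i.
Hence y_h = C1*cos(4*t)*exp(3*t) + C2*exp(3*t)*sin(4*t).
Apply the initial conditions: y(0) = C1 = 0 and y'(0) = 3*C1 + 4*C2 = 3. Solving gives C1 = 0, C2 = 3/4.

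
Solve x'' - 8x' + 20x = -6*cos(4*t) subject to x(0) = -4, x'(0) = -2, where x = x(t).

Characteristic equation r² - 8r + 20 = 0 has discriminant (-8)² - 4·(20) = -16 < 0, so r = 4 ± 2i.
Hence x_h = C1*cos(2*t)*exp(4*t) + C2*exp(4*t)*sin(2*t).
Try x_p = A*cos(4*t) + B*sin(4*t). Substituting and equating the coefficients of cos(4t) and sin(4t) gives A = -3/130, B = 12/65, so x_p = -3*cos(4*t)/130 + 12*sin(4*t)/65.
General solution: x = -3*cos(4*t)/130 + 12*sin(4*t)/65 + C1*cos(2*t)*exp(4*t) + C2*exp(4*t)*sin(2*t).
Apply the initial conditions: x(0) = -3/130 + C1 = -4 and x'(0) = 48/65 + 2*C2 + 4*C1 = -2. Solving gives C1 = -517/130, C2 = 428/65.

x = -3*cos(4*t)/130 + 12*sin(4*t)/65 - 517*cos(2*t)*exp(4*t)/130 + 428*exp(4*t)*sin(2*t)/65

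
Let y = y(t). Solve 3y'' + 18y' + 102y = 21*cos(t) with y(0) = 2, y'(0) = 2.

Divide through by 3: y'' + 6y' + 34y = 7*cos(t).
Characteristic equation r² + 6r + 34 = 0 has discriminant (6)² - 4·(34) = -100 < 0, so r = -3 ± 5i.
Hence y_h = C1*cos(5*t)*exp(-3*t) + C2*exp(-3*t)*sin(5*t).
Try y_p = A*cos(t) + B*sin(t). Substituting and equating the coefficients of cos(t) and sin(t) gives A = 77/375, B = 14/375, so y_p = 14*sin(t)/375 + 77*cos(t)/375.
General solution: y = 14*sin(t)/375 + 77*cos(t)/375 + C1*cos(5*t)*exp(-3*t) + C2*exp(-3*t)*sin(5*t).
Apply the initial conditions: y(0) = 77/375 + C1 = 2 and y'(0) = 14/375 - 3*C1 + 5*C2 = 2. Solving gives C1 = 673/375, C2 = 551/375.

y = 14*sin(t)/375 + 77*cos(t)/375 + 551*exp(-3*t)*sin(5*t)/375 + 673*cos(5*t)*exp(-3*t)/375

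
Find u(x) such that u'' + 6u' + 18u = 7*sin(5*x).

Characteristic equation r² + 6r + 18 = 0 has discriminant (6)² - 4·(18) = -36 < 0, so r = -3 ± 3i.
Hence u_h = C1*cos(3*x)*exp(-3*x) + C2*exp(-3*x)*sin(3*x).
Try u_p = A*cos(5*x) + B*sin(5*x). Substituting and equating the coefficients of cos(5x) and sin(5x) gives A = -210/949, B = -49/949, so u_p = -210*cos(5*x)/949 - 49*sin(5*x)/949.

u = -210*cos(5*x)/949 - 49*sin(5*x)/949 + C1*cos(3*x)*exp(-3*x) + C2*exp(-3*x)*sin(3*x)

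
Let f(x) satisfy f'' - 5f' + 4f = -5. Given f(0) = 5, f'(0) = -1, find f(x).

Characteristic equation r² - 5r + 4 = 0 factors as (r - 1)(r - 4) = 0, so r = 1, 4.
Hence f_h = C1*exp(x) + C2*exp(4*x).
For the particular solution try f_p = A0. Substituting and matching coefficients of each power of x gives A0 = -5/4, so f_p = -5/4.
General solution: f = -5/4 + C1*exp(x) + C2*exp(4*x).
Apply the initial conditions: f(0) = -5/4 + C1 + C2 = 5 and f'(0) = C1 + 4*C2 = -1. Solving gives C1 = 26/3, C2 = -29/12.

f = -5/4 - 29*exp(4*x)/12 + 26*exp(x)/3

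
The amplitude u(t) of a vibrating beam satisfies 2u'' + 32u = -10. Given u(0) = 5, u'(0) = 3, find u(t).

u = -5/16 + 3*sin(4*t)/4 + 85*cos(4*t)/16

Divide through by 2: u'' + 16u = -5.
Characteristic equation r² + 16 = 0 has discriminant (0)² - 4·(16) = -64 < 0, so r = ± 4i.
Hence u_h = C1*cos(4*t) + C2*sin(4*t).
For the particular solution try u_p = A0. Substituting and matching coefficients of each power of t gives A0 = -5/16, so u_p = -5/16.
General solution: u = -5/16 + C1*cos(4*t) + C2*sin(4*t).
Apply the initial conditions: u(0) = -5/16 + C1 = 5 and u'(0) = 4*C2 = 3. Solving gives C1 = 85/16, C2 = 3/4.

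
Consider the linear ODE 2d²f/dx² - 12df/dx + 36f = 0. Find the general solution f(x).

f = C1*cos(3*x)*exp(3*x) + C2*exp(3*x)*sin(3*x)

Divide through by 2: f'' - 6f' + 18f = 0.
Characteristic equation r² - 6r + 18 = 0 has discriminant (-6)² - 4·(18) = -36 < 0, so r = 3 ± 3i.
Hence f_h = C1*cos(3*x)*exp(3*x) + C2*exp(3*x)*sin(3*x).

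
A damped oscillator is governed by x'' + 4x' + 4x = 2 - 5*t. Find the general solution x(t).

Characteristic equation r² + 4r + 4 = 0 has discriminant (4)² - 4·(4) = 0, so r = -2 is a repeated root.
Hence x_h = (C1 + C2*t)*exp(-2*t).
For the particular solution try x_p = A0 + A1*t. Substituting and matching coefficients of each power of t gives A0 = 7/4, A1 = -5/4, so x_p = 7/4 - 5*t/4.

x = 7/4 - 5*t/4 + C1*exp(-2*t) + C2*t*exp(-2*t)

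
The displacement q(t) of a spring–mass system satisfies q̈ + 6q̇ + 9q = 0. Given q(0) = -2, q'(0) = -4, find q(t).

Characteristic equation r² + 6r + 9 = 0 has discriminant (6)² - 4·(9) = 0, so r = -3 is a repeated root.
Hence q_h = (C1 + C2*t)*exp(-3*t).
Apply the initial conditions: q(0) = C1 = -2 and q'(0) = C2 - 3*C1 = -4. Solving gives C1 = -2, C2 = -10.

q = -2*exp(-3*t) - 10*t*exp(-3*t)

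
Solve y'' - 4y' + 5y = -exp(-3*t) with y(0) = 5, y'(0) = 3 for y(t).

y = -exp(-3*t)/26 - 187*exp(2*t)*sin(t)/26 + 131*cos(t)*exp(2*t)/26

Characteristic equation r² - 4r + 5 = 0 has discriminant (-4)² - 4·(5) = -4 < 0, so r = 2 ± i.
Hence y_h = C1*cos(t)*exp(2*t) + C2*exp(2*t)*sin(t).
Try y_p = A*exp(-3*t). Substituting into the equation and dividing by exp(-3*t) gives A = -1/26, so y_p = -exp(-3*t)/26.
General solution: y = -exp(-3*t)/26 + C1*cos(t)*exp(2*t) + C2*exp(2*t)*sin(t).
Apply the initial conditions: y(0) = -1/26 + C1 = 5 and y'(0) = 3/26 + C2 + 2*C1 = 3. Solving gives C1 = 131/26, C2 = -187/26.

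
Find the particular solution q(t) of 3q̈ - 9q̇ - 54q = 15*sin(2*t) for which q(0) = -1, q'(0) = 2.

Divide through by 3: q'' - 3q' - 18q = 5*sin(2*t).
Characteristic equation r² - 3r - 18 = 0 factors as (r - 6)(r + 3) = 0, so r = 6, -3.
Hence q_h = C1*exp(6*t) + C2*exp(-3*t).
Try q_p = A*cos(2*t) + B*sin(2*t). Substituting and equating the coefficients of cos(2t) and sin(2t) gives A = 3/52, B = -11/52, so q_p = -11*sin(2*t)/52 + 3*cos(2*t)/52.
General solution: q = -11*sin(2*t)/52 + 3*cos(2*t)/52 + C1*exp(6*t) + C2*exp(-3*t).
Apply the initial conditions: q(0) = 3/52 + C1 + C2 = -1 and q'(0) = -11/26 - 3*C2 + 6*C1 = 2. Solving gives C1 = -1/12, C2 = -38/39.

q = -38*exp(-3*t)/39 - 11*sin(2*t)/52 - exp(6*t)/12 + 3*cos(2*t)/52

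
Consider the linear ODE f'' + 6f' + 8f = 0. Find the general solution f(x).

Characteristic equation r² + 6r + 8 = 0 factors as (r + 4)(r + 2) = 0, so r = -4, -2.
Hence f_h = C1*exp(-4*x) + C2*exp(-2*x).

f = C1*exp(-4*x) + C2*exp(-2*x)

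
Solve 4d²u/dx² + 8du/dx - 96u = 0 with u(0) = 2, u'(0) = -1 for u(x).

Divide through by 4: u'' + 2u' - 24u = 0.
Characteristic equation r² + 2r - 24 = 0 factors as (r + 6)(r - 4) = 0, so r = -6, 4.
Hence u_h = C1*exp(-6*x) + C2*exp(4*x).
Apply the initial conditions: u(0) = C1 + C2 = 2 and u'(0) = -6*C1 + 4*C2 = -1. Solving gives C1 = 9/10, C2 = 11/10.

u = 9*exp(-6*x)/10 + 11*exp(4*x)/10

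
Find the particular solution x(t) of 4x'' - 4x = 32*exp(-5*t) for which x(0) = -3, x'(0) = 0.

Divide through by 4: x'' - x = 8*exp(-5*t).
Characteristic equation r² - 1 = 0 factors as (r - 1)(r + 1) = 0, so r = 1, -1.
Hence x_h = C1*exp(t) + C2*exp(-t).
Try x_p = A*exp(-5*t). Substituting into the equation and dividing by exp(-5*t) gives A = 1/3, so x_p = exp(-5*t)/3.
General solution: x = exp(-5*t)/3 + C1*exp(t) + C2*exp(-t).
Apply the initial conditions: x(0) = 1/3 + C1 + C2 = -3 and x'(0) = -5/3 + C1 - C2 = 0. Solving gives C1 = -5/6, C2 = -5/2.

x = -5*exp(-t)/2 - 5*exp(t)/6 + exp(-5*t)/3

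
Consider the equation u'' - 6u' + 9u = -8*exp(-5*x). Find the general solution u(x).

Characteristic equation r² - 6r + 9 = 0 has discriminant (-6)² - 4·(9) = 0, so r = 3 is a repeated root.
Hence u_h = (C1 + C2*x)*exp(3*x).
Try u_p = A*exp(-5*x). Substituting into the equation and dividing by exp(-5*x) gives A = -1/8, so u_p = -exp(-5*x)/8.

u = -exp(-5*x)/8 + C1*exp(3*x) + C2*x*exp(3*x)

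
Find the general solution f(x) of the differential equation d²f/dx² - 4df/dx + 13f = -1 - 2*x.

f = -21/169 - 2*x/13 + C1*cos(3*x)*exp(2*x) + C2*exp(2*x)*sin(3*x)

Characteristic equation r² - 4r + 13 = 0 has discriminant (-4)² - 4·(13) = -36 < 0, so r = 2 ± 3i.
Hence f_h = C1*cos(3*x)*exp(2*x) + C2*exp(2*x)*sin(3*x).
For the particular solution try f_p = A0 + A1*x. Substituting and matching coefficients of each power of x gives A0 = -21/169, A1 = -2/13, so f_p = -21/169 - 2*x/13.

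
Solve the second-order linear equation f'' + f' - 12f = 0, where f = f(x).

f = C1*exp(-4*x) + C2*exp(3*x)

Characteristic equation r² + r - 12 = 0 factors as (r + 4)(r - 3) = 0, so r = -4, 3.
Hence f_h = C1*exp(-4*x) + C2*exp(3*x).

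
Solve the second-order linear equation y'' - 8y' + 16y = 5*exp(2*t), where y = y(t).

Characteristic equation r² - 8r + 16 = 0 has discriminant (-8)² - 4·(16) = 0, so r = 4 is a repeated root.
Hence y_h = (C1 + C2*t)*exp(4*t).
Try y_p = A*exp(2*t). Substituting into the equation and dividing by exp(2*t) gives A = 5/4, so y_p = 5*exp(2*t)/4.

y = 5*exp(2*t)/4 + C1*exp(4*t) + C2*t*exp(4*t)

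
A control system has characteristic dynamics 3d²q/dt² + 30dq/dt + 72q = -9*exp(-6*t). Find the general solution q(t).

Divide through by 3: q'' + 10q' + 24q = -3*exp(-6*t).
Characteristic equation r² + 10r + 24 = 0 factors as (r + 4)(r + 6) = 0, so r = -4, -6.
Hence q_h = C1*exp(-4*t) + C2*exp(-6*t).
Since exp(-6*t) solves the homogeneous equation (r = -6 is a root of multiplicity 1), multiply the trial by t. Try q_p = A*t*exp(-6*t). Substituting into the equation and dividing by exp(-6*t) gives A = 3/2, so q_p = 3*t*exp(-6*t)/2.

q = C1*exp(-4*t) + C2*exp(-6*t) + 3*t*exp(-6*t)/2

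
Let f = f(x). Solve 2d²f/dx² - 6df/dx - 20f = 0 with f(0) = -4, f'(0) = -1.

f = -19*exp(-2*x)/7 - 9*exp(5*x)/7

Divide through by 2: f'' - 3f' - 10f = 0.
Characteristic equation r² - 3r - 10 = 0 factors as (r + 2)(r - 5) = 0, so r = -2, 5.
Hence f_h = C1*exp(-2*x) + C2*exp(5*x).
Apply the initial conditions: f(0) = C1 + C2 = -4 and f'(0) = -2*C1 + 5*C2 = -1. Solving gives C1 = -19/7, C2 = -9/7.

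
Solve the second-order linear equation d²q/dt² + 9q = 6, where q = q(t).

q = 2/3 + C1*cos(3*t) + C2*sin(3*t)

Characteristic equation r² + 9 = 0 has discriminant (0)² - 4·(9) = -36 < 0, so r = ± 3i.
Hence q_h = C1*cos(3*t) + C2*sin(3*t).
For the particular solution try q_p = A0. Substituting and matching coefficients of each power of t gives A0 = 2/3, so q_p = 2/3.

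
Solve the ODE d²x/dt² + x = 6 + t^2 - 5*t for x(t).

x = 4 + t**2 - 5*t + C1*cos(t) + C2*sin(t)

Characteristic equation r² + 1 = 0 has discriminant (0)² - 4·(1) = -4 < 0, so r = ± i.
Hence x_h = C1*cos(t) + C2*sin(t).
For the particular solution try x_p = A0 + A1*t + A2*t^2. Substituting and matching coefficients of each power of t gives A0 = 4, A1 = -5, A2 = 1, so x_p = 4 + t^2 - 5*t.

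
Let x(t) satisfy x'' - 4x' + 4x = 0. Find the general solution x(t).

Characteristic equation r² - 4r + 4 = 0 has discriminant (-4)² - 4·(4) = 0, so r = 2 is a repeated root.
Hence x_h = (C1 + C2*t)*exp(2*t).

x = C1*exp(2*t) + C2*t*exp(2*t)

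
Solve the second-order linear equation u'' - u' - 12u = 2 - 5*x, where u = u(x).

u = -29/144 + 5*x/12 + C1*exp(-3*x) + C2*exp(4*x)

Characteristic equation r² - r - 12 = 0 factors as (r + 3)(r - 4) = 0, so r = -3, 4.
Hence u_h = C1*exp(-3*x) + C2*exp(4*x).
For the particular solution try u_p = A0 + A1*x. Substituting and matching coefficients of each power of x gives A0 = -29/144, A1 = 5/12, so u_p = -29/144 + 5*x/12.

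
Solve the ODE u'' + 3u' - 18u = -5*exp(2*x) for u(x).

u = 5*exp(2*x)/8 + C1*exp(3*x) + C2*exp(-6*x)

Characteristic equation r² + 3r - 18 = 0 factors as (r - 3)(r + 6) = 0, so r = 3, -6.
Hence u_h = C1*exp(3*x) + C2*exp(-6*x).
Try u_p = A*exp(2*x). Substituting into the equation and dividing by exp(2*x) gives A = 5/8, so u_p = 5*exp(2*x)/8.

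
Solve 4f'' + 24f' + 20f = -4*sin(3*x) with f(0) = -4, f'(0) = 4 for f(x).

Divide through by 4: f'' + 6f' + 5f = -sin(3*x).
Characteristic equation r² + 6r + 5 = 0 factors as (r + 5)(r + 1) = 0, so r = -5, -1.
Hence f_h = C1*exp(-5*x) + C2*exp(-x).
Try f_p = A*cos(3*x) + B*sin(3*x). Substituting and equating the coefficients of cos(3x) and sin(3x) gives A = 9/170, B = 1/85, so f_p = sin(3*x)/85 + 9*cos(3*x)/170.
General solution: f = sin(3*x)/85 + 9*cos(3*x)/170 + C1*exp(-5*x) + C2*exp(-x).
Apply the initial conditions: f(0) = 9/170 + C1 + C2 = -4 and f'(0) = 3/85 - C2 - 5*C1 = 4. Solving gives C1 = 3/136, C2 = -163/40.

f = -163*exp(-x)/40 + sin(3*x)/85 + 3*exp(-5*x)/136 + 9*cos(3*x)/170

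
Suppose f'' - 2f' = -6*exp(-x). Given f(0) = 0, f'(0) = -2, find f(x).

f = 4 - 2*exp(-x) - 2*exp(2*x)

Characteristic equation r² - 2r = 0 factors as (r - 2)r = 0, so r = 2, 0.
Hence f_h = C1*exp(2*x) + C2.
Try f_p = A*exp(-x). Substituting into the equation and dividing by exp(-x) gives A = -2, so f_p = -2*exp(-x).
General solution: f = C2 - 2*exp(-x) + C1*exp(2*x).
Apply the initial conditions: f(0) = -2 + C1 + C2 = 0 and f'(0) = 2 + 2*C1 = -2. Solving gives C1 = -2, C2 = 4.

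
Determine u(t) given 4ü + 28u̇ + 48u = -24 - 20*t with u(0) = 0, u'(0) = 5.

u = -37/144 - 99*exp(-4*t)/16 - 5*t/12 + 58*exp(-3*t)/9

Divide through by 4: u'' + 7u' + 12u = -6 - 5*t.
Characteristic equation r² + 7r + 12 = 0 factors as (r + 4)(r + 3) = 0, so r = -4, -3.
Hence u_h = C1*exp(-4*t) + C2*exp(-3*t).
For the particular solution try u_p = A0 + A1*t. Substituting and matching coefficients of each power of t gives A0 = -37/144, A1 = -5/12, so u_p = -37/144 - 5*t/12.
General solution: u = -37/144 - 5*t/12 + C1*exp(-4*t) + C2*exp(-3*t).
Apply the initial conditions: u(0) = -37/144 + C1 + C2 = 0 and u'(0) = -5/12 - 4*C1 - 3*C2 = 5. Solving gives C1 = -99/16, C2 = 58/9.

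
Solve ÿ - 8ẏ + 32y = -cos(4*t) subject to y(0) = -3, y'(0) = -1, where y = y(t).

y = -cos(4*t)/80 + sin(4*t)/40 - 239*cos(4*t)*exp(4*t)/80 + 217*exp(4*t)*sin(4*t)/80

Characteristic equation r² - 8r + 32 = 0 has discriminant (-8)² - 4·(32) = -64 < 0, so r = 4 ± 4i.
Hence y_h = C1*cos(4*t)*exp(4*t) + C2*exp(4*t)*sin(4*t).
Try y_p = A*cos(4*t) + B*sin(4*t). Substituting and equating the coefficients of cos(4t) and sin(4t) gives A = -1/80, B = 1/40, so y_p = -cos(4*t)/80 + sin(4*t)/40.
General solution: y = -cos(4*t)/80 + sin(4*t)/40 + C1*cos(4*t)*exp(4*t) + C2*exp(4*t)*sin(4*t).
Apply the initial conditions: y(0) = -1/80 + C1 = -3 and y'(0) = 1/10 + 4*C1 + 4*C2 = -1. Solving gives C1 = -239/80, C2 = 217/80.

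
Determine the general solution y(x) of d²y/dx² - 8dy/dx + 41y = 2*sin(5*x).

Characteristic equation r² - 8r + 41 = 0 has discriminant (-8)² - 4·(41) = -100 < 0, so r = 4 ± 5i.
Hence y_h = C1*cos(5*x)*exp(4*x) + C2*exp(4*x)*sin(5*x).
Try y_p = A*cos(5*x) + B*sin(5*x). Substituting and equating the coefficients of cos(5x) and sin(5x) gives A = 5/116, B = 1/58, so y_p = sin(5*x)/58 + 5*cos(5*x)/116.

y = sin(5*x)/58 + 5*cos(5*x)/116 + C1*cos(5*x)*exp(4*x) + C2*exp(4*x)*sin(5*x)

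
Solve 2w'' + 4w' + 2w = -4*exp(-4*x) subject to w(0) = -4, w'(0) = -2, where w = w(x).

w = -34*exp(-x)/9 - 2*exp(-4*x)/9 - 20*x*exp(-x)/3

Divide through by 2: w'' + 2w' + w = -2*exp(-4*x).
Characteristic equation r² + 2r + 1 = 0 has discriminant (2)² - 4·(1) = 0, so r = -1 is a repeated root.
Hence w_h = (C1 + C2*x)*exp(-x).
Try w_p = A*exp(-4*x). Substituting into the equation and dividing by exp(-4*x) gives A = -2/9, so w_p = -2*exp(-4*x)/9.
General solution: w = -2*exp(-4*x)/9 + C1*exp(-x) + C2*x*exp(-x).
Apply the initial conditions: w(0) = -2/9 + C1 = -4 and w'(0) = 8/9 + C2 - C1 = -2. Solving gives C1 = -34/9, C2 = -20/3.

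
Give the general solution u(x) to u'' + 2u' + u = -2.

u = -2 + C1*exp(-x) + C2*x*exp(-x)

Characteristic equation r² + 2r + 1 = 0 has discriminant (2)² - 4·(1) = 0, so r = -1 is a repeated root.
Hence u_h = (C1 + C2*x)*exp(-x).
For the particular solution try u_p = A0. Substituting and matching coefficients of each power of x gives A0 = -2, so u_p = -2.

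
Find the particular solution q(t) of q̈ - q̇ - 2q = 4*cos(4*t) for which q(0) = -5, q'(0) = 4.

Characteristic equation r² - r - 2 = 0 factors as (r + 1)(r - 2) = 0, so r = -1, 2.
Hence q_h = C1*exp(-t) + C2*exp(2*t).
Try q_p = A*cos(4*t) + B*sin(4*t). Substituting and equating the coefficients of cos(4t) and sin(4t) gives A = -18/85, B = -4/85, so q_p = -18*cos(4*t)/85 - 4*sin(4*t)/85.
General solution: q = -18*cos(4*t)/85 - 4*sin(4*t)/85 + C1*exp(-t) + C2*exp(2*t).
Apply the initial conditions: q(0) = -18/85 + C1 + C2 = -5 and q'(0) = -16/85 - C1 + 2*C2 = 4. Solving gives C1 = -78/17, C2 = -1/5.

q = -78*exp(-t)/17 - 18*cos(4*t)/85 - 4*sin(4*t)/85 - exp(2*t)/5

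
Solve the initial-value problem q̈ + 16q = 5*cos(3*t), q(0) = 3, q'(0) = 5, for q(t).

q = 5*sin(4*t)/4 + 5*cos(3*t)/7 + 16*cos(4*t)/7

Characteristic equation r² + 16 = 0 has discriminant (0)² - 4·(16) = -64 < 0, so r = ± 4i.
Hence q_h = C1*cos(4*t) + C2*sin(4*t).
Try q_p = A*cos(3*t) + B*sin(3*t). Substituting and equating the coefficients of cos(3t) and sin(3t) gives A = 5/7, B = 0, so q_p = 5*cos(3*t)/7.
General solution: q = 5*cos(3*t)/7 + C1*cos(4*t) + C2*sin(4*t).
Apply the initial conditions: q(0) = 5/7 + C1 = 3 and q'(0) = 4*C2 = 5. Solving gives C1 = 16/7, C2 = 5/4.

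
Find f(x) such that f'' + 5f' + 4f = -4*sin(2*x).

Characteristic equation r² + 5r + 4 = 0 factors as (r + 4)(r + 1) = 0, so r = -4, -1.
Hence f_h = C1*exp(-4*x) + C2*exp(-x).
Try f_p = A*cos(2*x) + B*sin(2*x). Substituting and equating the coefficients of cos(2x) and sin(2x) gives A = 2/5, B = 0, so f_p = 2*cos(2*x)/5.

f = 2*cos(2*x)/5 + C1*exp(-4*x) + C2*exp(-x)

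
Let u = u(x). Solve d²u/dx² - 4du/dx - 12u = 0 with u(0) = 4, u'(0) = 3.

Characteristic equation r² - 4r - 12 = 0 factors as (r - 6)(r + 2) = 0, so r = 6, -2.
Hence u_h = C1*exp(6*x) + C2*exp(-2*x).
Apply the initial conditions: u(0) = C1 + C2 = 4 and u'(0) = -2*C2 + 6*C1 = 3. Solving gives C1 = 11/8, C2 = 21/8.

u = 11*exp(6*x)/8 + 21*exp(-2*x)/8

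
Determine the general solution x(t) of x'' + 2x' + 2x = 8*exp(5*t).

Characteristic equation r² + 2r + 2 = 0 has discriminant (2)² - 4·(2) = -4 < 0, so r = -1 ± i.
Hence x_h = C1*cos(t)*exp(-t) + C2*exp(-t)*sin(t).
Try x_p = A*exp(5*t). Substituting into the equation and dividing by exp(5*t) gives A = 8/37, so x_p = 8*exp(5*t)/37.

x = 8*exp(5*t)/37 + C1*cos(t)*exp(-t) + C2*exp(-t)*sin(t)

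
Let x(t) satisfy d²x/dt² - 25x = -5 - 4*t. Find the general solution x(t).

Characteristic equation r² - 25 = 0 factors as (r - 5)(r + 5) = 0, so r = 5, -5.
Hence x_h = C1*exp(5*t) + C2*exp(-5*t).
For the particular solution try x_p = A0 + A1*t. Substituting and matching coefficients of each power of t gives A0 = 1/5, A1 = 4/25, so x_p = 1/5 + 4*t/25.

x = 1/5 + 4*t/25 + C1*exp(5*t) + C2*exp(-5*t)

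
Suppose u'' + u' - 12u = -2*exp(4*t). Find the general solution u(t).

u = -exp(4*t)/4 + C1*exp(-4*t) + C2*exp(3*t)

Characteristic equation r² + r - 12 = 0 factors as (r + 4)(r - 3) = 0, so r = -4, 3.
Hence u_h = C1*exp(-4*t) + C2*exp(3*t).
Try u_p = A*exp(4*t). Substituting into the equation and dividing by exp(4*t) gives A = -1/4, so u_p = -exp(4*t)/4.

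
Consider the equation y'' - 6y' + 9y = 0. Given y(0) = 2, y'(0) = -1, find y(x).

Characteristic equation r² - 6r + 9 = 0 has discriminant (-6)² - 4·(9) = 0, so r = 3 is a repeated root.
Hence y_h = (C1 + C2*x)*exp(3*x).
Apply the initial conditions: y(0) = C1 = 2 and y'(0) = C2 + 3*C1 = -1. Solving gives C1 = 2, C2 = -7.

y = 2*exp(3*x) - 7*x*exp(3*x)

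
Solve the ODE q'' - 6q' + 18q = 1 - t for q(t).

Characteristic equation r² - 6r + 18 = 0 has discriminant (-6)² - 4·(18) = -36 < 0, so r = 3 ± 3i.
Hence q_h = C1*cos(3*t)*exp(3*t) + C2*exp(3*t)*sin(3*t).
For the particular solution try q_p = A0 + A1*t. Substituting and matching coefficients of each power of t gives A0 = 1/27, A1 = -1/18, so q_p = 1/27 - t/18.

q = 1/27 - t/18 + C1*cos(3*t)*exp(3*t) + C2*exp(3*t)*sin(3*t)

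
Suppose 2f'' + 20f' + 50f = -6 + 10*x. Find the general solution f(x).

f = -1/5 + x/5 + C1*exp(-5*x) + C2*x*exp(-5*x)

Divide through by 2: f'' + 10f' + 25f = -3 + 5*x.
Characteristic equation r² + 10r + 25 = 0 has discriminant (10)² - 4·(25) = 0, so r = -5 is a repeated root.
Hence f_h = (C1 + C2*x)*exp(-5*x).
For the particular solution try f_p = A0 + A1*x. Substituting and matching coefficients of each power of x gives A0 = -1/5, A1 = 1/5, so f_p = -1/5 + x/5.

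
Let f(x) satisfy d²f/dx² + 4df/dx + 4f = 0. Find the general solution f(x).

Characteristic equation r² + 4r + 4 = 0 has discriminant (4)² - 4·(4) = 0, so r = -2 is a repeated root.
Hence f_h = (C1 + C2*x)*exp(-2*x).

f = C1*exp(-2*x) + C2*x*exp(-2*x)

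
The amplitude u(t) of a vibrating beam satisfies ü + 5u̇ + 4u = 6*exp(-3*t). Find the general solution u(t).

u = -3*exp(-3*t) + C1*exp(-t) + C2*exp(-4*t)

Characteristic equation r² + 5r + 4 = 0 factors as (r + 1)(r + 4) = 0, so r = -1, -4.
Hence u_h = C1*exp(-t) + C2*exp(-4*t).
Try u_p = A*exp(-3*t). Substituting into the equation and dividing by exp(-3*t) gives A = -3, so u_p = -3*exp(-3*t).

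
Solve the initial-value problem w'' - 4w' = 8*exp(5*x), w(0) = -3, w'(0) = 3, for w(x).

Characteristic equation r² - 4r = 0 factors as (r - 4)r = 0, so r = 4, 0.
Hence w_h = C1*exp(4*x) + C2.
Try w_p = A*exp(5*x). Substituting into the equation and dividing by exp(5*x) gives A = 8/5, so w_p = 8*exp(5*x)/5.
General solution: w = C2 + 8*exp(5*x)/5 + C1*exp(4*x).
Apply the initial conditions: w(0) = 8/5 + C1 + C2 = -3 and w'(0) = 8 + 4*C1 = 3. Solving gives C1 = -5/4, C2 = -67/20.

w = -67/20 - 5*exp(4*x)/4 + 8*exp(5*x)/5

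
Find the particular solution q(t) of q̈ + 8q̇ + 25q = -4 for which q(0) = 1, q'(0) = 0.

Characteristic equation r² + 8r + 25 = 0 has discriminant (8)² - 4·(25) = -36 < 0, so r = -4 ± 3i.
Hence q_h = C1*cos(3*t)*exp(-4*t) + C2*exp(-4*t)*sin(3*t).
For the particular solution try q_p = A0. Substituting and matching coefficients of each power of t gives A0 = -4/25, so q_p = -4/25.
General solution: q = -4/25 + C1*cos(3*t)*exp(-4*t) + C2*exp(-4*t)*sin(3*t).
Apply the initial conditions: q(0) = -4/25 + C1 = 1 and q'(0) = -4*C1 + 3*C2 = 0. Solving gives C1 = 29/25, C2 = 116/75.

q = -4/25 + 29*cos(3*t)*exp(-4*t)/25 + 116*exp(-4*t)*sin(3*t)/75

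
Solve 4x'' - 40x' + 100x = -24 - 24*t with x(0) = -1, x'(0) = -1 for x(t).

x = -42/125 - 83*exp(5*t)/125 - 6*t/25 + 64*t*exp(5*t)/25

Divide through by 4: x'' - 10x' + 25x = -6 - 6*t.
Characteristic equation r² - 10r + 25 = 0 has discriminant (-10)² - 4·(25) = 0, so r = 5 is a repeated root.
Hence x_h = (C1 + C2*t)*exp(5*t).
For the particular solution try x_p = A0 + A1*t. Substituting and matching coefficients of each power of t gives A0 = -42/125, A1 = -6/25, so x_p = -42/125 - 6*t/25.
General solution: x = -42/125 - 6*t/25 + C1*exp(5*t) + C2*t*exp(5*t).
Apply the initial conditions: x(0) = -42/125 + C1 = -1 and x'(0) = -6/25 + C2 + 5*C1 = -1. Solving gives C1 = -83/125, C2 = 64/25.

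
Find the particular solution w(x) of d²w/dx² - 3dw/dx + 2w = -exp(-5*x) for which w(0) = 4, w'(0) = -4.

w = -57*exp(2*x)/7 - exp(-5*x)/42 + 73*exp(x)/6

Characteristic equation r² - 3r + 2 = 0 factors as (r - 2)(r - 1) = 0, so r = 2, 1.
Hence w_h = C1*exp(2*x) + C2*exp(x).
Try w_p = A*exp(-5*x). Substituting into the equation and dividing by exp(-5*x) gives A = -1/42, so w_p = -exp(-5*x)/42.
General solution: w = -exp(-5*x)/42 + C1*exp(2*x) + C2*exp(x).
Apply the initial conditions: w(0) = -1/42 + C1 + C2 = 4 and w'(0) = 5/42 + C2 + 2*C1 = -4. Solving gives C1 = -57/7, C2 = 73/6.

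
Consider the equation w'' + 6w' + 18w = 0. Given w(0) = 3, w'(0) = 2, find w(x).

w = 3*cos(3*x)*exp(-3*x) + 11*exp(-3*x)*sin(3*x)/3

Characteristic equation r² + 6r + 18 = 0 has discriminant (6)² - 4·(18) = -36 < 0, so r = -3 ± 3i.
Hence w_h = C1*cos(3*x)*exp(-3*x) + C2*exp(-3*x)*sin(3*x).
Apply the initial conditions: w(0) = C1 = 3 and w'(0) = -3*C1 + 3*C2 = 2. Solving gives C1 = 3, C2 = 11/3.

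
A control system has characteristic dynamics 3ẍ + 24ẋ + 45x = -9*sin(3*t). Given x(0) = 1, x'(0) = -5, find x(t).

Divide through by 3: x'' + 8x' + 15x = -3*sin(3*t).
Characteristic equation r² + 8r + 15 = 0 factors as (r + 3)(r + 5) = 0, so r = -3, -5.
Hence x_h = C1*exp(-3*t) + C2*exp(-5*t).
Try x_p = A*cos(3*t) + B*sin(3*t). Substituting and equating the coefficients of cos(3t) and sin(3t) gives A = 2/17, B = -1/34, so x_p = -sin(3*t)/34 + 2*cos(3*t)/17.
General solution: x = -sin(3*t)/34 + 2*cos(3*t)/17 + C1*exp(-3*t) + C2*exp(-5*t).
Apply the initial conditions: x(0) = 2/17 + C1 + C2 = 1 and x'(0) = -3/34 - 5*C2 - 3*C1 = -5. Solving gives C1 = -1/4, C2 = 77/68.

x = -exp(-3*t)/4 - sin(3*t)/34 + 2*cos(3*t)/17 + 77*exp(-5*t)/68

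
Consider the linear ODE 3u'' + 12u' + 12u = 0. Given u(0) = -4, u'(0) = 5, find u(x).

Divide through by 3: u'' + 4u' + 4u = 0.
Characteristic equation r² + 4r + 4 = 0 has discriminant (4)² - 4·(4) = 0, so r = -2 is a repeated root.
Hence u_h = (C1 + C2*x)*exp(-2*x).
Apply the initial conditions: u(0) = C1 = -4 and u'(0) = C2 - 2*C1 = 5. Solving gives C1 = -4, C2 = -3.

u = -4*exp(-2*x) - 3*x*exp(-2*x)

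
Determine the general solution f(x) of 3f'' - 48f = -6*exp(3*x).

Divide through by 3: f'' - 16f = -2*exp(3*x).
Characteristic equation r² - 16 = 0 factors as (r - 4)(r + 4) = 0, so r = 4, -4.
Hence f_h = C1*exp(4*x) + C2*exp(-4*x).
Try f_p = A*exp(3*x). Substituting into the equation and dividing by exp(3*x) gives A = 2/7, so f_p = 2*exp(3*x)/7.

f = 2*exp(3*x)/7 + C1*exp(4*x) + C2*exp(-4*x)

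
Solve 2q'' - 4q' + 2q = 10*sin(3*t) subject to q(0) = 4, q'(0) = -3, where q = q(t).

q = -2*sin(3*t)/5 + 3*cos(3*t)/10 + 37*exp(t)/10 - 11*t*exp(t)/2

Divide through by 2: q'' - 2q' + q = 5*sin(3*t).
Characteristic equation r² - 2r + 1 = 0 has discriminant (-2)² - 4·(1) = 0, so r = 1 is a repeated root.
Hence q_h = (C1 + C2*t)*exp(t).
Try q_p = A*cos(3*t) + B*sin(3*t). Substituting and equating the coefficients of cos(3t) and sin(3t) gives A = 3/10, B = -2/5, so q_p = -2*sin(3*t)/5 + 3*cos(3*t)/10.
General solution: q = -2*sin(3*t)/5 + 3*cos(3*t)/10 + C1*exp(t) + C2*t*exp(t).
Apply the initial conditions: q(0) = 3/10 + C1 = 4 and q'(0) = -6/5 + C1 + C2 = -3. Solving gives C1 = 37/10, C2 = -11/2.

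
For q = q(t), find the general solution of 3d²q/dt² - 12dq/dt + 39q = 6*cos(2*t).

q = -16*sin(2*t)/145 + 18*cos(2*t)/145 + C1*cos(3*t)*exp(2*t) + C2*exp(2*t)*sin(3*t)

Divide through by 3: q'' - 4q' + 13q = 2*cos(2*t).
Characteristic equation r² - 4r + 13 = 0 has discriminant (-4)² - 4·(13) = -36 < 0, so r = 2 ± 3i.
Hence q_h = C1*cos(3*t)*exp(2*t) + C2*exp(2*t)*sin(3*t).
Try q_p = A*cos(2*t) + B*sin(2*t). Substituting and equating the coefficients of cos(2t) and sin(2t) gives A = 18/145, B = -16/145, so q_p = -16*sin(2*t)/145 + 18*cos(2*t)/145.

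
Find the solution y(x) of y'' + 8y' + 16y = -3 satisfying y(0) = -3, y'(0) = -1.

Characteristic equation r² + 8r + 16 = 0 has discriminant (8)² - 4·(16) = 0, so r = -4 is a repeated root.
Hence y_h = (C1 + C2*x)*exp(-4*x).
For the particular solution try y_p = A0. Substituting and matching coefficients of each power of x gives A0 = -3/16, so y_p = -3/16.
General solution: y = -3/16 + C1*exp(-4*x) + C2*x*exp(-4*x).
Apply the initial conditions: y(0) = -3/16 + C1 = -3 and y'(0) = C2 - 4*C1 = -1. Solving gives C1 = -45/16, C2 = -49/4.

y = -3/16 - 45*exp(-4*x)/16 - 49*x*exp(-4*x)/4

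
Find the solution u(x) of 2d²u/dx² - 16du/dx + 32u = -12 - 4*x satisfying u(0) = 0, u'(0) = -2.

u = -7/16 - x/8 + 7*exp(4*x)/16 - 29*x*exp(4*x)/8

Divide through by 2: u'' - 8u' + 16u = -6 - 2*x.
Characteristic equation r² - 8r + 16 = 0 has discriminant (-8)² - 4·(16) = 0, so r = 4 is a repeated root.
Hence u_h = (C1 + C2*x)*exp(4*x).
For the particular solution try u_p = A0 + A1*x. Substituting and matching coefficients of each power of x gives A0 = -7/16, A1 = -1/8, so u_p = -7/16 - x/8.
General solution: u = -7/16 - x/8 + C1*exp(4*x) + C2*x*exp(4*x).
Apply the initial conditions: u(0) = -7/16 + C1 = 0 and u'(0) = -1/8 + C2 + 4*C1 = -2. Solving gives C1 = 7/16, C2 = -29/8.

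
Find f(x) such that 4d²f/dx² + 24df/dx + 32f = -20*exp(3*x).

Divide through by 4: f'' + 6f' + 8f = -5*exp(3*x).
Characteristic equation r² + 6r + 8 = 0 factors as (r + 2)(r + 4) = 0, so r = -2, -4.
Hence f_h = C1*exp(-2*x) + C2*exp(-4*x).
Try f_p = A*exp(3*x). Substituting into the equation and dividing by exp(3*x) gives A = -1/7, so f_p = -exp(3*x)/7.

f = -exp(3*x)/7 + C1*exp(-2*x) + C2*exp(-4*x)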